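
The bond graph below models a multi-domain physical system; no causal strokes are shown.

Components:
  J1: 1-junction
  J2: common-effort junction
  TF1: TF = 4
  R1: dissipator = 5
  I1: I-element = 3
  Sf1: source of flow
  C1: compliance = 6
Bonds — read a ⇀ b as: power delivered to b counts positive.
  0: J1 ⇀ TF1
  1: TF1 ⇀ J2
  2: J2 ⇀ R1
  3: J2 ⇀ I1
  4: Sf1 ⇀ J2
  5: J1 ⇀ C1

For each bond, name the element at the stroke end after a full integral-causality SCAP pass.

b0 |TF1
b1 |J2
b2 |R1
b3 |I1
b4 |Sf1
b5 |J1

β4 stroke→Sf1  (Sf1 fixes flow; stroke at Sf1)
β3 stroke→I1  (prefer integral on I1)
β5 stroke→J1  (C1: C, integral causality)
β0 stroke→TF1  (J1: last free bond brings flow in)
β1 stroke→J2  (TF1 one-in-one-out from 0)
β2 stroke→R1  (common-e at J2 fixed by 1)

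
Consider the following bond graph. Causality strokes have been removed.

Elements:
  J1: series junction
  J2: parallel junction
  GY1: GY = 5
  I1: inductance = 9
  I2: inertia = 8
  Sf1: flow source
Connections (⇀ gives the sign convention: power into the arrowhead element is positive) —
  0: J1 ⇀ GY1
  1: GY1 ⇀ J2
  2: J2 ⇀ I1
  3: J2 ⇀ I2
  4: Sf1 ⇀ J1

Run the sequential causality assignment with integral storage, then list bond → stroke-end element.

b0 stroke→J1
b1 stroke→J2
b2 stroke→I1
b3 stroke→I2
b4 stroke→Sf1

bond 4 |Sf1  (Sf1 (Sf) sets flow on bond)
bond 0 |J1  (1-jn J1 has f-setter on 4)
bond 1 |J2  (through GY1, causality inverts; strokes same side of GY1)
bond 2 |I1  (J2 effort already set via bond 1)
bond 3 |I2  (J2: bond 1 brought effort, rest push out)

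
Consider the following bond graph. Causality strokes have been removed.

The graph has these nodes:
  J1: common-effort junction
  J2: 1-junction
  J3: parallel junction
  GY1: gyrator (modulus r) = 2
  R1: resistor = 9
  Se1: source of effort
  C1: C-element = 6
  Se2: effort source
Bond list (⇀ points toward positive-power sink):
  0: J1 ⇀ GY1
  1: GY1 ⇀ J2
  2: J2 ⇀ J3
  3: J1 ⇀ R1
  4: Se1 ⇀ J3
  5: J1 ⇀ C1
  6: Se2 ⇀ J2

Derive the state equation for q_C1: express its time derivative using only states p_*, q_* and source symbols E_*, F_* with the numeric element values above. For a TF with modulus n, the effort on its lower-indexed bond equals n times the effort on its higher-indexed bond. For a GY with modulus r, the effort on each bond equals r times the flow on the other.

dq_C1/dt = -E_Se1/2 + E_Se2/2 - q_C1/54

b4 stroke→J3  (Se1: effort source, stroke at far end)
b6 stroke→J2  (source Se2 imposes e)
b2 stroke→J2  (J3 effort already set via bond 4)
b1 stroke→GY1  (J2 needs exactly one f-in)
b0 stroke→GY1  (GY1: gyrator matches bond 1)
b5 stroke→J1  (C1 integral (e out))
b3 stroke→R1  (0-jn J1 has e-setter on 5)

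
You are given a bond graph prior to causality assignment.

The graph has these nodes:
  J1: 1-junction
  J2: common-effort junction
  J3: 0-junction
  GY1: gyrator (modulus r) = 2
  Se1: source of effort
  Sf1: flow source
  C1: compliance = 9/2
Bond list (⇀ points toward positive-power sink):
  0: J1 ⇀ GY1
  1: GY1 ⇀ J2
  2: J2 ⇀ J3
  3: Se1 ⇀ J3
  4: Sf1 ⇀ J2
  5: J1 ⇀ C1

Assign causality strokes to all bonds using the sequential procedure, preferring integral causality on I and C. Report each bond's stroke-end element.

β3 stroke at J3  (Se1: effort source, stroke at far end)
β4 stroke at Sf1  (Sf1 fixes flow; stroke at Sf1)
β2 stroke at J2  (J3: bond 3 brought effort, rest push out)
β1 stroke at GY1  (J2: bond 2 brought effort, rest push out)
β0 stroke at GY1  (GY1 both-in/both-out from 1)
β5 stroke at J1  (common-f at J1 fixed by 0)

β0 →GY1
β1 →GY1
β2 →J2
β3 →J3
β4 →Sf1
β5 →J1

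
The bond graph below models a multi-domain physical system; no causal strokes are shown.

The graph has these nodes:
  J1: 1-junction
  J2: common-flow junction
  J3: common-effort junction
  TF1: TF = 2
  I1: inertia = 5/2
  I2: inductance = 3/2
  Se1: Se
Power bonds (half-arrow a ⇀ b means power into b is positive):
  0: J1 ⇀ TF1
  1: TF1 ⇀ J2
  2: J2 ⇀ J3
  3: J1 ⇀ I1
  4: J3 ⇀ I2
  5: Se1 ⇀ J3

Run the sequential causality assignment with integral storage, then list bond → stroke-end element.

#5 |J3  (Se1 fixes effort; stroke away)
#2 |J2  (J3 effort already set via bond 5)
#4 |I2  (J3 effort already set via bond 5)
#1 |TF1  (closing 1-jn rule on J2)
#0 |J1  (TF1 one-in-one-out from 1)
#3 |I1  (closing 1-jn rule on J1)

b0 stroke→J1
b1 stroke→TF1
b2 stroke→J2
b3 stroke→I1
b4 stroke→I2
b5 stroke→J3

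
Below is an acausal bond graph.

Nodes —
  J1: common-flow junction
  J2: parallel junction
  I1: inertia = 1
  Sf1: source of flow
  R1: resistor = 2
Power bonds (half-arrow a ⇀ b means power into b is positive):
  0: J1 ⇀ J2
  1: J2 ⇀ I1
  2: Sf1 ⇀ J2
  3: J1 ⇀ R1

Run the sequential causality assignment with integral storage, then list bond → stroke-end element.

#2 |Sf1  (Sf1 fixes flow; stroke at Sf1)
#1 |I1  (I1 integral (f out))
#0 |J2  (only one effort-in slot at J2)
#3 |J1  (J1: bond 0 brought flow, rest push out)

b0 stroke at J2
b1 stroke at I1
b2 stroke at Sf1
b3 stroke at J1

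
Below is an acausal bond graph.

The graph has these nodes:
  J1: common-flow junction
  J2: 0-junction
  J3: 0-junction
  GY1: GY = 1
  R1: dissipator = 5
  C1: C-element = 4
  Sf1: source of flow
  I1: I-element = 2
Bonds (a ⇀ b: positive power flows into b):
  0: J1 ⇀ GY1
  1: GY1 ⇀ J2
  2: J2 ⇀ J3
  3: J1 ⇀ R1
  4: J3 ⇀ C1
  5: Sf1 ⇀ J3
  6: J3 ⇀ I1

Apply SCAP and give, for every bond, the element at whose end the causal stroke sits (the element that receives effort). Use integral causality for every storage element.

b5 stroke at Sf1  (Sf1: flow source, stroke at near end)
b4 stroke at J3  (C1: C, integral causality)
b2 stroke at J2  (J3 effort already set via bond 4)
b6 stroke at I1  (J3: bond 4 brought effort, rest push out)
b1 stroke at GY1  (common-e at J2 fixed by 2)
b0 stroke at GY1  (GY1: gyrator matches bond 1)
b3 stroke at J1  (J1: bond 0 brought flow, rest push out)

b0 →GY1
b1 →GY1
b2 →J2
b3 →J1
b4 →J3
b5 →Sf1
b6 →I1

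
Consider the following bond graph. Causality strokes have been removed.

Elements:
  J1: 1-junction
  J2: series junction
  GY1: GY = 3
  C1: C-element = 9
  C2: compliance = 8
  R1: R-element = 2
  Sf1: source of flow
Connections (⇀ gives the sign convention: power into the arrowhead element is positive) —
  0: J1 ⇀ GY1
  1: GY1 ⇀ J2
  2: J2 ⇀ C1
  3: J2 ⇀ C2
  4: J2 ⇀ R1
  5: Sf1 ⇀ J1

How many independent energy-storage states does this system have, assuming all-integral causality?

2  (C1, C2 all integral)

bond 5 stroke at Sf1  (Sf1 fixes flow; stroke at Sf1)
bond 0 stroke at J1  (J1: bond 5 brought flow, rest push out)
bond 1 stroke at J2  (GY1 both-in/both-out from 0)
bond 2 stroke at J2  (C1 integral (e out))
bond 3 stroke at J2  (C2 outputs effort q/C2)
bond 4 stroke at R1  (J2 needs exactly one f-in)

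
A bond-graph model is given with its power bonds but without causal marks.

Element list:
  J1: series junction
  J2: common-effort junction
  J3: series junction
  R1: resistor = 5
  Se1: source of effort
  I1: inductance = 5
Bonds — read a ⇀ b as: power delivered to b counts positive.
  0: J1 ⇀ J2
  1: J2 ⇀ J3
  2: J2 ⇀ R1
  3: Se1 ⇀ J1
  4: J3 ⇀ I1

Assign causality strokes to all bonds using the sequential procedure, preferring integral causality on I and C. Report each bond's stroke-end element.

β0 →J2
β1 →J3
β2 →R1
β3 →J1
β4 →I1

β3 stroke→J1  (Se1 (Se) sets effort on bond)
β0 stroke→J2  (J1 needs exactly one f-in)
β1 stroke→J3  (0-jn J2 has e-setter on 0)
β2 stroke→R1  (J2 effort already set via bond 0)
β4 stroke→I1  (J3: last free bond brings flow in)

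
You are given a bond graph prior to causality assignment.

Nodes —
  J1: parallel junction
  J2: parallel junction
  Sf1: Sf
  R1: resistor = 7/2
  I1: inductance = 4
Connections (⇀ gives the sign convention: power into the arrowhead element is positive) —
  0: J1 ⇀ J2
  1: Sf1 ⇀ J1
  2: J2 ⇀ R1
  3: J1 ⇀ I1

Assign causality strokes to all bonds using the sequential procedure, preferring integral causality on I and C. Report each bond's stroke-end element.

b0 |J1
b1 |Sf1
b2 |J2
b3 |I1

#1 stroke at Sf1  (source Sf1 imposes f)
#3 stroke at I1  (I1 integral (f out))
#0 stroke at J1  (J1 needs exactly one e-in)
#2 stroke at J2  (J2: last free bond brings effort in)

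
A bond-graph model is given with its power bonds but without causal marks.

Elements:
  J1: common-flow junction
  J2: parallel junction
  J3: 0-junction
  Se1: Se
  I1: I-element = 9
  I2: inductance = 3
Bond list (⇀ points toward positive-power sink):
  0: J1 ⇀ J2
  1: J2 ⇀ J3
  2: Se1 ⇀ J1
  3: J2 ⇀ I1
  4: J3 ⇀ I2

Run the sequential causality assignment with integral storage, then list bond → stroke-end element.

b2 stroke at J1  (source Se1 imposes e)
b0 stroke at J2  (J1: last free bond brings flow in)
b1 stroke at J3  (0-jn J2 has e-setter on 0)
b3 stroke at I1  (J2: bond 0 brought effort, rest push out)
b4 stroke at I2  (common-e at J3 fixed by 1)

#0 →J2
#1 →J3
#2 →J1
#3 →I1
#4 →I2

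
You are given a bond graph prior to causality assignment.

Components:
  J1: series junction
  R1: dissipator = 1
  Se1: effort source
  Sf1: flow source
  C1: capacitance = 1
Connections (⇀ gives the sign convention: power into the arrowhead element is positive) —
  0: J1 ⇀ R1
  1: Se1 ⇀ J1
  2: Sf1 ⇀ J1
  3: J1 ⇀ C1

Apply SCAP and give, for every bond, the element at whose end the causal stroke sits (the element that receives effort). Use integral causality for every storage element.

bond 0 stroke→J1
bond 1 stroke→J1
bond 2 stroke→Sf1
bond 3 stroke→J1

β1 stroke→J1  (Se1 fixes effort; stroke away)
β2 stroke→Sf1  (Sf1: flow source, stroke at near end)
β0 stroke→J1  (J1 flow already set via bond 2)
β3 stroke→J1  (1-jn J1 has f-setter on 2)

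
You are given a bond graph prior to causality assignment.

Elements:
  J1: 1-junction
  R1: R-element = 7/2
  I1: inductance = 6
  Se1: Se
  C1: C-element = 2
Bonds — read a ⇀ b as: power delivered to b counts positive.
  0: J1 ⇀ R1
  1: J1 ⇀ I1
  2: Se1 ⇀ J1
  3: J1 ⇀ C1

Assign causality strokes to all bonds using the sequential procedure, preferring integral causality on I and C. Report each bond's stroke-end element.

β0 |J1
β1 |I1
β2 |J1
β3 |J1

b2 stroke at J1  (Se1 (Se) sets effort on bond)
b1 stroke at I1  (prefer integral on I1)
b0 stroke at J1  (common-f at J1 fixed by 1)
b3 stroke at J1  (J1 flow already set via bond 1)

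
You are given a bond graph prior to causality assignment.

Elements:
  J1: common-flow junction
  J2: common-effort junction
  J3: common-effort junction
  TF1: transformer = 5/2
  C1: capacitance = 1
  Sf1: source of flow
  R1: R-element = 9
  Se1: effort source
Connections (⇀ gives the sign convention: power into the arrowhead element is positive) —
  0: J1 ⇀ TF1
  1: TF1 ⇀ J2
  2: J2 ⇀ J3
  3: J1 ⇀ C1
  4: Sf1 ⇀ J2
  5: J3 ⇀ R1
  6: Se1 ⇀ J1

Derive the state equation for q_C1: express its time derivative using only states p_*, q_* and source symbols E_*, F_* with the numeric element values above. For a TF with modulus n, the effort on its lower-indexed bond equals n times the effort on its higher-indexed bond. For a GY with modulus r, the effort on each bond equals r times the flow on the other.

b4 |Sf1  (Sf1 (Sf) sets flow on bond)
b6 |J1  (Se1 (Se) sets effort on bond)
b3 |J1  (C1 integral (e out))
b0 |TF1  (closing 1-jn rule on J1)
b1 |J2  (TF TF1: opposite of bond 0)
b2 |J3  (common-e at J2 fixed by 1)
b5 |R1  (J3 effort already set via bond 2)

dq_C1/dt = 4*E_Se1/225 - 2*F_Sf1/5 - 4*q_C1/225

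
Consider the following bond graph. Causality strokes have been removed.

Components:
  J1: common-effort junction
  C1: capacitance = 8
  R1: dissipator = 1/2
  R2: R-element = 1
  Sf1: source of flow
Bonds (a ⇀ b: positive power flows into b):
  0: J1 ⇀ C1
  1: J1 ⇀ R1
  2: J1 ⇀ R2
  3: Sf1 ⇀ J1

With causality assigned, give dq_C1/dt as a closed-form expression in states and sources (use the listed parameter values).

dq_C1/dt = F_Sf1 - 3*q_C1/8

β3 →Sf1  (Sf1 fixes flow; stroke at Sf1)
β0 →J1  (C1 integral (e out))
β1 →R1  (J1 effort already set via bond 0)
β2 →R2  (J1: bond 0 brought effort, rest push out)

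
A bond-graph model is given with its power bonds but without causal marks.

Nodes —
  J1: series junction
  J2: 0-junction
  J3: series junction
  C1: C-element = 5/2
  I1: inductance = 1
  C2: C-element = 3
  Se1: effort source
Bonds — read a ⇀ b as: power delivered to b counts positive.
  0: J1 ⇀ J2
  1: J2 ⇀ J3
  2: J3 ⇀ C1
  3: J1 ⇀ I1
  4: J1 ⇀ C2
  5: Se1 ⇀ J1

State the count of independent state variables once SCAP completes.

3  (C1, C2, I1 all integral)

#5 |J1  (Se1 fixes effort; stroke away)
#2 |J3  (C1: C, integral causality)
#1 |J2  (closing 1-jn rule on J3)
#0 |J1  (J2 effort already set via bond 1)
#3 |I1  (I1 integral (f out))
#4 |J1  (J1: bond 3 brought flow, rest push out)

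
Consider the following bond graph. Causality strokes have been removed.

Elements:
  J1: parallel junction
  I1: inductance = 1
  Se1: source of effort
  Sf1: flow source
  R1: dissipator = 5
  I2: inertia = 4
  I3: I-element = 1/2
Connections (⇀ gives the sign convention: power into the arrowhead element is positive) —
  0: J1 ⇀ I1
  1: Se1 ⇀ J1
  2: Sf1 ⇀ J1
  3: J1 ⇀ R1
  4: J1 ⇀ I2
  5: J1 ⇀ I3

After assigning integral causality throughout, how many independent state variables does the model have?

3  (I1, I2, I3 all integral)

#1 →J1  (Se1: effort source, stroke at far end)
#2 →Sf1  (Sf1 fixes flow; stroke at Sf1)
#0 →I1  (J1 effort already set via bond 1)
#3 →R1  (common-e at J1 fixed by 1)
#4 →I2  (J1: bond 1 brought effort, rest push out)
#5 →I3  (common-e at J1 fixed by 1)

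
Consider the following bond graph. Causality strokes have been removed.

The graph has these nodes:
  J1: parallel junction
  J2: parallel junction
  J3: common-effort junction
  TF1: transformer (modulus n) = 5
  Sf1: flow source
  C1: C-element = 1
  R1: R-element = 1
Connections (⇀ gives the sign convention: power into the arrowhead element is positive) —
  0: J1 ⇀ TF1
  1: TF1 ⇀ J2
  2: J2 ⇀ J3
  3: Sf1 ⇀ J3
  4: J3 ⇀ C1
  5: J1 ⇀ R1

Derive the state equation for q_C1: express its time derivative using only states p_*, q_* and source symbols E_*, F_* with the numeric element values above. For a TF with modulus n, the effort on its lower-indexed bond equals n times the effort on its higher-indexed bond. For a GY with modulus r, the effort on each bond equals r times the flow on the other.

dq_C1/dt = F_Sf1 - 25*q_C1

b3 stroke→Sf1  (source Sf1 imposes f)
b4 stroke→J3  (C1 integral (e out))
b2 stroke→J2  (J3: bond 4 brought effort, rest push out)
b1 stroke→TF1  (common-e at J2 fixed by 2)
b0 stroke→J1  (through TF1, causality passes straight; one stroke at TF1)
b5 stroke→R1  (J1 effort already set via bond 0)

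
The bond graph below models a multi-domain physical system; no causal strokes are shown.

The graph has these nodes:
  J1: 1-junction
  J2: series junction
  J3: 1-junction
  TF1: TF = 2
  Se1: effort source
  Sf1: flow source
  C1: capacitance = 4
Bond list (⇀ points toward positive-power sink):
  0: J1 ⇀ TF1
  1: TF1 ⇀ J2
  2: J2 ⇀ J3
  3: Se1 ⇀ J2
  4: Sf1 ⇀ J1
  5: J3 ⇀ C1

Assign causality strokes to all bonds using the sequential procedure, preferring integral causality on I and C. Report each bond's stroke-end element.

bond 0 →J1
bond 1 →TF1
bond 2 →J2
bond 3 →J2
bond 4 →Sf1
bond 5 →J3

#3 stroke→J2  (Se1: effort source, stroke at far end)
#4 stroke→Sf1  (source Sf1 imposes f)
#0 stroke→J1  (J1: bond 4 brought flow, rest push out)
#1 stroke→TF1  (TF1: transformer flips bond 0)
#2 stroke→J2  (J2: bond 1 brought flow, rest push out)
#5 stroke→J3  (common-f at J3 fixed by 2)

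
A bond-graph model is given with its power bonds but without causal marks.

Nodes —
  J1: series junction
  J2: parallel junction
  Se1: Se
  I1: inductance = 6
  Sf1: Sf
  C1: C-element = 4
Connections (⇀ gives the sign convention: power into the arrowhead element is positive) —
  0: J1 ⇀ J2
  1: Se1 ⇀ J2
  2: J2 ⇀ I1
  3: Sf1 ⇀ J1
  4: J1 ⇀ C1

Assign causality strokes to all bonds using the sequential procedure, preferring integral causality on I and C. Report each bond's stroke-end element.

bond 1 →J2  (Se1 (Se) sets effort on bond)
bond 3 →Sf1  (Sf1 fixes flow; stroke at Sf1)
bond 0 →J1  (1-jn J1 has f-setter on 3)
bond 4 →J1  (J1 flow already set via bond 3)
bond 2 →I1  (J2: bond 1 brought effort, rest push out)

β0 →J1
β1 →J2
β2 →I1
β3 →Sf1
β4 →J1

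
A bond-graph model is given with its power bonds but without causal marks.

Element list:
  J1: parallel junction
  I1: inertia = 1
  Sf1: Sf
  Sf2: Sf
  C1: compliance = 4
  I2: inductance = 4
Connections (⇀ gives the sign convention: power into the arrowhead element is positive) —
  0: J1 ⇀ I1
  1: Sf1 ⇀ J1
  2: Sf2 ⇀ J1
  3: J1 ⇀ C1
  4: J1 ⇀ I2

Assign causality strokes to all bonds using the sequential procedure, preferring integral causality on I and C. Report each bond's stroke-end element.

#0 |I1
#1 |Sf1
#2 |Sf2
#3 |J1
#4 |I2

#1 stroke at Sf1  (Sf1 fixes flow; stroke at Sf1)
#2 stroke at Sf2  (source Sf2 imposes f)
#0 stroke at I1  (prefer integral on I1)
#3 stroke at J1  (C1: C, integral causality)
#4 stroke at I2  (0-jn J1 has e-setter on 3)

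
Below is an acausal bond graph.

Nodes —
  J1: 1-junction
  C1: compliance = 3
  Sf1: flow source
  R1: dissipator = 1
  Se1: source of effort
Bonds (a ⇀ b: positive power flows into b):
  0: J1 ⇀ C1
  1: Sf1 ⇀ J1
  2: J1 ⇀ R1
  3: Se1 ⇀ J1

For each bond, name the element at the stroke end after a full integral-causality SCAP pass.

b0 stroke→J1
b1 stroke→Sf1
b2 stroke→J1
b3 stroke→J1

bond 1 stroke→Sf1  (Sf1: flow source, stroke at near end)
bond 3 stroke→J1  (Se1: effort source, stroke at far end)
bond 0 stroke→J1  (1-jn J1 has f-setter on 1)
bond 2 stroke→J1  (J1: bond 1 brought flow, rest push out)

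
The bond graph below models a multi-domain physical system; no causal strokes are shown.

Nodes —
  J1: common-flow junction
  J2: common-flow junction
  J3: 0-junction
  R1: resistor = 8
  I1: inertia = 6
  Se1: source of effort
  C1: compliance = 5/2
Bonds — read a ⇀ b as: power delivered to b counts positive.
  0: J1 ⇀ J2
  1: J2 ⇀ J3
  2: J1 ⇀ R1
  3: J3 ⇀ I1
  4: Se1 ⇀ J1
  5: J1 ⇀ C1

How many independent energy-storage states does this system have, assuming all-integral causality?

β4 stroke at J1  (Se1 fixes effort; stroke away)
β3 stroke at I1  (I1 outputs flow p/I1)
β1 stroke at J3  (closing 0-jn rule on J3)
β0 stroke at J2  (common-f at J2 fixed by 1)
β2 stroke at J1  (J1: bond 0 brought flow, rest push out)
β5 stroke at J1  (J1 flow already set via bond 0)

2  (C1, I1 all integral)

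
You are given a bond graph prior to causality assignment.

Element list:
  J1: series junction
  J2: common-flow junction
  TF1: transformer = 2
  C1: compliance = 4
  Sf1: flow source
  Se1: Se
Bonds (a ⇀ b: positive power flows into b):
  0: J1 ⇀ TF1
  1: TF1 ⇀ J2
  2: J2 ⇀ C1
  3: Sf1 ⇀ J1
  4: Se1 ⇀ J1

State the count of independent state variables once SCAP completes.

1  (C1 all integral)

b3 →Sf1  (Sf1 fixes flow; stroke at Sf1)
b4 →J1  (source Se1 imposes e)
b0 →J1  (common-f at J1 fixed by 3)
b1 →TF1  (through TF1, causality passes straight; one stroke at TF1)
b2 →J2  (J2 flow already set via bond 1)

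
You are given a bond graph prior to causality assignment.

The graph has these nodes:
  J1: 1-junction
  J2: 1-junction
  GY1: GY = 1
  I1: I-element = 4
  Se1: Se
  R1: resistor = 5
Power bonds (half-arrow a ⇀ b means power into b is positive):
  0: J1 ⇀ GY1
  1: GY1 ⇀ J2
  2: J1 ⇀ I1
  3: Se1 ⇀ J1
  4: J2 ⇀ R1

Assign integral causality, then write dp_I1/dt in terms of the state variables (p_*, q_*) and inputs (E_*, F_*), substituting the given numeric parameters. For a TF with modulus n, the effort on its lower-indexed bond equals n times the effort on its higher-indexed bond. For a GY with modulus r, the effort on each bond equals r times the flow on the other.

b3 stroke at J1  (Se1 fixes effort; stroke away)
b2 stroke at I1  (I1 outputs flow p/I1)
b0 stroke at J1  (common-f at J1 fixed by 2)
b1 stroke at J2  (through GY1, causality inverts; strokes same side of GY1)
b4 stroke at R1  (closing 1-jn rule on J2)

dp_I1/dt = E_Se1 - p_I1/20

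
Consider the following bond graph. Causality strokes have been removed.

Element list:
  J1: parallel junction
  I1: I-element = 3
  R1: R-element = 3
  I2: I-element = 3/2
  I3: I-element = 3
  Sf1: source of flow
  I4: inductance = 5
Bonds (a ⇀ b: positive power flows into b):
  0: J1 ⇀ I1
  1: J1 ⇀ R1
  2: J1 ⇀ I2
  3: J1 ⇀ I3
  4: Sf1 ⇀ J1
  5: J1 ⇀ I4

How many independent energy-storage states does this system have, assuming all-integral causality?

#4 stroke→Sf1  (source Sf1 imposes f)
#0 stroke→I1  (I1: I, integral causality)
#2 stroke→I2  (prefer integral on I2)
#3 stroke→I3  (I3: I, integral causality)
#5 stroke→I4  (I4 outputs flow p/I4)
#1 stroke→J1  (only one effort-in slot at J1)

4  (I1, I2, I3, I4 all integral)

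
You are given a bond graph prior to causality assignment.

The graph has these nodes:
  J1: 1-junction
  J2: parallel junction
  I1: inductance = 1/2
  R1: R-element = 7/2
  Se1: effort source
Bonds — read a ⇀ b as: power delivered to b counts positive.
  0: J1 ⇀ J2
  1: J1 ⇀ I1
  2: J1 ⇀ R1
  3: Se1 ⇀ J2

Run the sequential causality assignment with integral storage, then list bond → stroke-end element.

β3 stroke at J2  (Se1 fixes effort; stroke away)
β0 stroke at J1  (J2 effort already set via bond 3)
β1 stroke at I1  (I1 integral (f out))
β2 stroke at J1  (J1 flow already set via bond 1)

bond 0 stroke at J1
bond 1 stroke at I1
bond 2 stroke at J1
bond 3 stroke at J2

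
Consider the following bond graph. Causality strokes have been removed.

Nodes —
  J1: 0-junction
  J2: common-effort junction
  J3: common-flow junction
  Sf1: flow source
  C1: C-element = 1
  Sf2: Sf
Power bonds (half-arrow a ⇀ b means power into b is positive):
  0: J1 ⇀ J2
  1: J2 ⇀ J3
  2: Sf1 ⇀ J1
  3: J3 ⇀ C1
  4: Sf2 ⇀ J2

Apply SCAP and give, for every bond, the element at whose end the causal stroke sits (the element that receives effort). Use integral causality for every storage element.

b0 stroke at J1
b1 stroke at J2
b2 stroke at Sf1
b3 stroke at J3
b4 stroke at Sf2

bond 2 stroke→Sf1  (Sf1 fixes flow; stroke at Sf1)
bond 4 stroke→Sf2  (source Sf2 imposes f)
bond 0 stroke→J1  (J1: last free bond brings effort in)
bond 1 stroke→J2  (J2 needs exactly one e-in)
bond 3 stroke→J3  (J3: bond 1 brought flow, rest push out)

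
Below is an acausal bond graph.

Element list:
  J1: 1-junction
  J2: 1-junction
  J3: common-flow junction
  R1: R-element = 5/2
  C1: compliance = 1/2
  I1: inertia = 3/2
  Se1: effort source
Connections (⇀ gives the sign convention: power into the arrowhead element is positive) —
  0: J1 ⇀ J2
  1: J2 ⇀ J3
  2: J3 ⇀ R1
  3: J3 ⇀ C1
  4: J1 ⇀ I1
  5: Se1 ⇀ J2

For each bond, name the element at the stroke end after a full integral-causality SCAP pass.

b0 →J1
b1 →J2
b2 →J3
b3 →J3
b4 →I1
b5 →J2

bond 5 stroke at J2  (source Se1 imposes e)
bond 3 stroke at J3  (C1: C, integral causality)
bond 4 stroke at I1  (I1 outputs flow p/I1)
bond 0 stroke at J1  (1-jn J1 has f-setter on 4)
bond 1 stroke at J2  (J2 flow already set via bond 0)
bond 2 stroke at J3  (1-jn J3 has f-setter on 1)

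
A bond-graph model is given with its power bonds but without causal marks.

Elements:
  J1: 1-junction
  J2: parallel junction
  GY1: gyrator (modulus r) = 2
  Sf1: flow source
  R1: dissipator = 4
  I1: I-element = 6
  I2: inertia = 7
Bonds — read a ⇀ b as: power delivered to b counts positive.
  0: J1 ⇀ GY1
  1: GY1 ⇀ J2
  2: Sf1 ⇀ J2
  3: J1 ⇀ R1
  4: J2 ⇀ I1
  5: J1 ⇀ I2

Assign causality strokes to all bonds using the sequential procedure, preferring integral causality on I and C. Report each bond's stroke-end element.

bond 0 →J1
bond 1 →J2
bond 2 →Sf1
bond 3 →J1
bond 4 →I1
bond 5 →I2

b2 stroke at Sf1  (Sf1 (Sf) sets flow on bond)
b4 stroke at I1  (prefer integral on I1)
b1 stroke at J2  (closing 0-jn rule on J2)
b0 stroke at J1  (GY1 both-in/both-out from 1)
b5 stroke at I2  (I2 integral (f out))
b3 stroke at J1  (J1: bond 5 brought flow, rest push out)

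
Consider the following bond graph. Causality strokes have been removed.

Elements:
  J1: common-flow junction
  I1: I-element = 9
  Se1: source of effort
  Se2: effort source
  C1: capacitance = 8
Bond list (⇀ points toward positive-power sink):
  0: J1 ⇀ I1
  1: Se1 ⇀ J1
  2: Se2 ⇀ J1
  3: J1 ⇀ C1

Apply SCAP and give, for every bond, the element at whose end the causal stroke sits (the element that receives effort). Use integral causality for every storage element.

#0 stroke→I1
#1 stroke→J1
#2 stroke→J1
#3 stroke→J1

β1 |J1  (source Se1 imposes e)
β2 |J1  (Se2 (Se) sets effort on bond)
β0 |I1  (I1 integral (f out))
β3 |J1  (common-f at J1 fixed by 0)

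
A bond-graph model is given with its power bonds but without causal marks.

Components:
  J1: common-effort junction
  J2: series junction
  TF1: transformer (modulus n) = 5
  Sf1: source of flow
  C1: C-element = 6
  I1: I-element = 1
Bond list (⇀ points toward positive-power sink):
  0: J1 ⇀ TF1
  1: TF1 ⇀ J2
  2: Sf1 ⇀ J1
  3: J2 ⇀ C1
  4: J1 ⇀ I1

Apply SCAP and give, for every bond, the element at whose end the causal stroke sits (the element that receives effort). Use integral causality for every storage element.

b2 |Sf1  (Sf1: flow source, stroke at near end)
b3 |J2  (C1 outputs effort q/C1)
b1 |TF1  (J2: last free bond brings flow in)
b0 |J1  (TF TF1: opposite of bond 1)
b4 |I1  (J1 effort already set via bond 0)

bond 0 |J1
bond 1 |TF1
bond 2 |Sf1
bond 3 |J2
bond 4 |I1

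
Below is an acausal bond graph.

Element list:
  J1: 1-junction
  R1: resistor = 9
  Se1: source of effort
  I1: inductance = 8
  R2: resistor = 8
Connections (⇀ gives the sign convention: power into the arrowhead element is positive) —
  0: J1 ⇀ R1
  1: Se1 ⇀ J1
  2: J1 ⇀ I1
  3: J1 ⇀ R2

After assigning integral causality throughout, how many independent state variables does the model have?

1  (I1 all integral)

b1 →J1  (Se1: effort source, stroke at far end)
b2 →I1  (I1 outputs flow p/I1)
b0 →J1  (J1: bond 2 brought flow, rest push out)
b3 →J1  (J1: bond 2 brought flow, rest push out)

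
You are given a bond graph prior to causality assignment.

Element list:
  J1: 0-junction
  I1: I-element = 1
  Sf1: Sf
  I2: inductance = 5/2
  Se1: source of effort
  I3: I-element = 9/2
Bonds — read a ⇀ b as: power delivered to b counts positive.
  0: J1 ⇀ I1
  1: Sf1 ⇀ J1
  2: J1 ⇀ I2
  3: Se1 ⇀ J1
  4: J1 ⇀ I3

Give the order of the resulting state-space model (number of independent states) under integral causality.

b1 →Sf1  (Sf1 (Sf) sets flow on bond)
b3 →J1  (Se1 (Se) sets effort on bond)
b0 →I1  (common-e at J1 fixed by 3)
b2 →I2  (common-e at J1 fixed by 3)
b4 →I3  (J1: bond 3 brought effort, rest push out)

3  (I1, I2, I3 all integral)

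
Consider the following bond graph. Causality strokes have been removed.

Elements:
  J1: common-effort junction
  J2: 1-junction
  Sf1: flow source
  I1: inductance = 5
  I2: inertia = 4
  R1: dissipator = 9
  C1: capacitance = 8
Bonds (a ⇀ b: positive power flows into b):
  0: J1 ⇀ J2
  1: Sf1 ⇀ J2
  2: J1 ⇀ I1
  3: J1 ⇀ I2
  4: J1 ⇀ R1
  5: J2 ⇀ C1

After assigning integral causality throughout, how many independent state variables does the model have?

3  (C1, I1, I2 all integral)

β1 →Sf1  (Sf1: flow source, stroke at near end)
β0 →J2  (common-f at J2 fixed by 1)
β5 →J2  (J2 flow already set via bond 1)
β2 →I1  (I1: I, integral causality)
β3 →I2  (prefer integral on I2)
β4 →J1  (only one effort-in slot at J1)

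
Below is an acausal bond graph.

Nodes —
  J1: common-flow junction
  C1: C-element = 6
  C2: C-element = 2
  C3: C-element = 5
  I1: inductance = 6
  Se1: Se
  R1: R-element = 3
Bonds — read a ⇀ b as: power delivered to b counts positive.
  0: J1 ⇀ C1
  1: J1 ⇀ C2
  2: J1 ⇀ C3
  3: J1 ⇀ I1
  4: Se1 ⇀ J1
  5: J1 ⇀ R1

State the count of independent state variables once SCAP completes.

4  (C1, C2, C3, I1 all integral)

#4 |J1  (Se1 (Se) sets effort on bond)
#0 |J1  (prefer integral on C1)
#1 |J1  (C2 integral (e out))
#2 |J1  (C3: C, integral causality)
#3 |I1  (I1: I, integral causality)
#5 |J1  (1-jn J1 has f-setter on 3)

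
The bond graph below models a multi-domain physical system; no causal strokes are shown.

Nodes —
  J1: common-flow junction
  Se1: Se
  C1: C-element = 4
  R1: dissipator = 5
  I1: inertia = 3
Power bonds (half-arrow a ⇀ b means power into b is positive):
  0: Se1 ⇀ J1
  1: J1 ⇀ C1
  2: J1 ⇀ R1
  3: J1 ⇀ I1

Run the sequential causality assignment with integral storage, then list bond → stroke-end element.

bond 0 |J1  (Se1 fixes effort; stroke away)
bond 1 |J1  (C1 outputs effort q/C1)
bond 3 |I1  (prefer integral on I1)
bond 2 |J1  (J1 flow already set via bond 3)

β0 |J1
β1 |J1
β2 |J1
β3 |I1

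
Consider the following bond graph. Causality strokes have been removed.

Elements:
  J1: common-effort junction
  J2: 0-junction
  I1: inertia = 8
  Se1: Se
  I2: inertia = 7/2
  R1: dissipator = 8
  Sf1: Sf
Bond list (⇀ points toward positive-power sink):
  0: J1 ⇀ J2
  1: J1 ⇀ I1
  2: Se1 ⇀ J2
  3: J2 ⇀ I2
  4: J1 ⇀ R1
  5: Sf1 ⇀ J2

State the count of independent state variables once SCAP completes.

2  (I1, I2 all integral)

β2 →J2  (source Se1 imposes e)
β5 →Sf1  (Sf1 (Sf) sets flow on bond)
β0 →J1  (J2: bond 2 brought effort, rest push out)
β3 →I2  (common-e at J2 fixed by 2)
β1 →I1  (J1: bond 0 brought effort, rest push out)
β4 →R1  (J1: bond 0 brought effort, rest push out)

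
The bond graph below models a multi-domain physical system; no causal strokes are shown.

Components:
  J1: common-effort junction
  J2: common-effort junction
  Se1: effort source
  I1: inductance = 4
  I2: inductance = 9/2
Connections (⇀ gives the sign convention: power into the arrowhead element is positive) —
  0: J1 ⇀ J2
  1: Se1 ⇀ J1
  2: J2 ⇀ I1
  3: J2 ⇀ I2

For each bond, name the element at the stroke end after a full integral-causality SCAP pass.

β1 stroke at J1  (Se1: effort source, stroke at far end)
β0 stroke at J2  (0-jn J1 has e-setter on 1)
β2 stroke at I1  (J2: bond 0 brought effort, rest push out)
β3 stroke at I2  (J2: bond 0 brought effort, rest push out)

b0 →J2
b1 →J1
b2 →I1
b3 →I2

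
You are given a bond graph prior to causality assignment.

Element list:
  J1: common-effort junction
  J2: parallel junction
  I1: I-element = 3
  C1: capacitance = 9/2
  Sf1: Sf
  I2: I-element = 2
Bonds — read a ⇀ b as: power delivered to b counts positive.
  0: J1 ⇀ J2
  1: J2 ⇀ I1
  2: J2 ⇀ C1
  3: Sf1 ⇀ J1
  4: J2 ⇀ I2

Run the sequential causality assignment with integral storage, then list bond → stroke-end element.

b0 stroke at J1
b1 stroke at I1
b2 stroke at J2
b3 stroke at Sf1
b4 stroke at I2

β3 stroke at Sf1  (source Sf1 imposes f)
β0 stroke at J1  (J1: last free bond brings effort in)
β1 stroke at I1  (I1: I, integral causality)
β2 stroke at J2  (C1 outputs effort q/C1)
β4 stroke at I2  (0-jn J2 has e-setter on 2)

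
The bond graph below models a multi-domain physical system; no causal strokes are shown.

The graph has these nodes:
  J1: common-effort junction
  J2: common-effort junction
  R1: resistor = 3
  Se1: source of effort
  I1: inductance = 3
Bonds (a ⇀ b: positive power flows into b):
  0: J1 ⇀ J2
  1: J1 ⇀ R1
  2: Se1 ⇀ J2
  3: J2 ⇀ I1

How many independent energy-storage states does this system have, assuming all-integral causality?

b2 stroke at J2  (Se1: effort source, stroke at far end)
b0 stroke at J1  (common-e at J2 fixed by 2)
b3 stroke at I1  (common-e at J2 fixed by 2)
b1 stroke at R1  (0-jn J1 has e-setter on 0)

1  (I1 all integral)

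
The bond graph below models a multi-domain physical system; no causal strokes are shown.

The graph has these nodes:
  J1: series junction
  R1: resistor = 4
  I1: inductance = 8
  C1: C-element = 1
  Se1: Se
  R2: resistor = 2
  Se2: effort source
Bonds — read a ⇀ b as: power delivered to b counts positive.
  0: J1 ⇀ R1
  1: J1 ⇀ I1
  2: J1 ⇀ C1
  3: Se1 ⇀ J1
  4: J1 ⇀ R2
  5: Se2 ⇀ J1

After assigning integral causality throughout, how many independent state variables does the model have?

2  (C1, I1 all integral)

bond 3 →J1  (source Se1 imposes e)
bond 5 →J1  (Se2: effort source, stroke at far end)
bond 1 →I1  (I1 integral (f out))
bond 0 →J1  (common-f at J1 fixed by 1)
bond 2 →J1  (J1 flow already set via bond 1)
bond 4 →J1  (common-f at J1 fixed by 1)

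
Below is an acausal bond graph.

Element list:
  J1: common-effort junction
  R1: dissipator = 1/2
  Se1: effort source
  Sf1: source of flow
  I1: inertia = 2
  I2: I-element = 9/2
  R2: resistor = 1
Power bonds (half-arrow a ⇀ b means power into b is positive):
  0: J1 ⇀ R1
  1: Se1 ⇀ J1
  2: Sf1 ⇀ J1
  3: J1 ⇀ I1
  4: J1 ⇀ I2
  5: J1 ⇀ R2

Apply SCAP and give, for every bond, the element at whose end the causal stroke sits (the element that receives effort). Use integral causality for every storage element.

#0 |R1
#1 |J1
#2 |Sf1
#3 |I1
#4 |I2
#5 |R2

β1 stroke→J1  (Se1 fixes effort; stroke away)
β2 stroke→Sf1  (Sf1: flow source, stroke at near end)
β0 stroke→R1  (common-e at J1 fixed by 1)
β3 stroke→I1  (J1: bond 1 brought effort, rest push out)
β4 stroke→I2  (J1 effort already set via bond 1)
β5 stroke→R2  (J1 effort already set via bond 1)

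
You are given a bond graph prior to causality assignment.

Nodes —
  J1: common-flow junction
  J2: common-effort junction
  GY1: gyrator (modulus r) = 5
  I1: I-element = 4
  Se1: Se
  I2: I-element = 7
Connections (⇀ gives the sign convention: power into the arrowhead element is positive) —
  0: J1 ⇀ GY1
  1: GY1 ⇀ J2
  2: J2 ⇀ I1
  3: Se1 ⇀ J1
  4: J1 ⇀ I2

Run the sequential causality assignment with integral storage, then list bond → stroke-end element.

β0 |J1
β1 |J2
β2 |I1
β3 |J1
β4 |I2

β3 |J1  (source Se1 imposes e)
β2 |I1  (I1 outputs flow p/I1)
β1 |J2  (only one effort-in slot at J2)
β0 |J1  (through GY1, causality inverts; strokes same side of GY1)
β4 |I2  (only one flow-in slot at J1)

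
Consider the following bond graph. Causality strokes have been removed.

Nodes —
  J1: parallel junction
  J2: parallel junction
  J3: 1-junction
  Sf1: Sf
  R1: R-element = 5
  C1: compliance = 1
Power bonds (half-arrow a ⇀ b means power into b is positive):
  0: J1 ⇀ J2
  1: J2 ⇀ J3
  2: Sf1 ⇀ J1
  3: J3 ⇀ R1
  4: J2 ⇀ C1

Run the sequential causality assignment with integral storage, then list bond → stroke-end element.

#0 |J1
#1 |J3
#2 |Sf1
#3 |R1
#4 |J2

#2 →Sf1  (Sf1 fixes flow; stroke at Sf1)
#0 →J1  (J1: last free bond brings effort in)
#4 →J2  (C1 integral (e out))
#1 →J3  (J2 effort already set via bond 4)
#3 →R1  (J3 needs exactly one f-in)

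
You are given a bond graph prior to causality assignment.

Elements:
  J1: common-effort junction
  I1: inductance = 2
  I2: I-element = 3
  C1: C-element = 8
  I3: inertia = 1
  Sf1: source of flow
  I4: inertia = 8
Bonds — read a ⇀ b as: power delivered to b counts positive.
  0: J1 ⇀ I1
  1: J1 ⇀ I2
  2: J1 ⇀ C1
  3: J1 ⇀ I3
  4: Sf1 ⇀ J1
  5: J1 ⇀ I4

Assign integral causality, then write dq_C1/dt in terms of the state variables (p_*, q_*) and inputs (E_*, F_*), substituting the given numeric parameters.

#4 →Sf1  (source Sf1 imposes f)
#0 →I1  (prefer integral on I1)
#1 →I2  (I2 integral (f out))
#2 →J1  (prefer integral on C1)
#3 →I3  (J1 effort already set via bond 2)
#5 →I4  (common-e at J1 fixed by 2)

dq_C1/dt = F_Sf1 - p_I1/2 - p_I2/3 - p_I3 - p_I4/8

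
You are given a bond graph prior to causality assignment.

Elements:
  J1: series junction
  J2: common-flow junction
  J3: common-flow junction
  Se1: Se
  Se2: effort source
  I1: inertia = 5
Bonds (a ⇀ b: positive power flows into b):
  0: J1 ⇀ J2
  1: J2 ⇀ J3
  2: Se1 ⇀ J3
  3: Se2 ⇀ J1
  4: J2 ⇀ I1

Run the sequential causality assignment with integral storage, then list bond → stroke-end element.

bond 2 →J3  (source Se1 imposes e)
bond 3 →J1  (Se2: effort source, stroke at far end)
bond 0 →J2  (J1 needs exactly one f-in)
bond 1 →J2  (J3: last free bond brings flow in)
bond 4 →I1  (J2 needs exactly one f-in)

β0 stroke→J2
β1 stroke→J2
β2 stroke→J3
β3 stroke→J1
β4 stroke→I1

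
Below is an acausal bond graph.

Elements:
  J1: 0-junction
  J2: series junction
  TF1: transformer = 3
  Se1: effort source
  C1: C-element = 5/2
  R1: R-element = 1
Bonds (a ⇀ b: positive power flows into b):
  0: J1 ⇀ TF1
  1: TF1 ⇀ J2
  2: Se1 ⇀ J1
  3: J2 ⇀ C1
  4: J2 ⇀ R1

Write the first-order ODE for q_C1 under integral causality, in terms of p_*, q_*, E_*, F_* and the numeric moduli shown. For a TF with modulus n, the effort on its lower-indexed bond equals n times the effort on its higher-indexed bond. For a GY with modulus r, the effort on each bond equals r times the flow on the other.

dq_C1/dt = E_Se1/3 - 2*q_C1/5

bond 2 →J1  (source Se1 imposes e)
bond 0 →TF1  (common-e at J1 fixed by 2)
bond 1 →J2  (TF1: transformer flips bond 0)
bond 3 →J2  (C1 integral (e out))
bond 4 →R1  (only one flow-in slot at J2)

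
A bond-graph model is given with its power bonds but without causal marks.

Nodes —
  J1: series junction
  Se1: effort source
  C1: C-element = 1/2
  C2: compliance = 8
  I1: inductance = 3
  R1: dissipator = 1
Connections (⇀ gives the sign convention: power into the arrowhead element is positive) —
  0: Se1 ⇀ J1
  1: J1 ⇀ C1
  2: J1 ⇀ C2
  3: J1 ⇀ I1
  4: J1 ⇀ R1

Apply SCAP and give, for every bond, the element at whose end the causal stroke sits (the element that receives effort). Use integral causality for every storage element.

b0 |J1  (Se1 (Se) sets effort on bond)
b1 |J1  (prefer integral on C1)
b2 |J1  (C2 outputs effort q/C2)
b3 |I1  (prefer integral on I1)
b4 |J1  (J1: bond 3 brought flow, rest push out)

#0 |J1
#1 |J1
#2 |J1
#3 |I1
#4 |J1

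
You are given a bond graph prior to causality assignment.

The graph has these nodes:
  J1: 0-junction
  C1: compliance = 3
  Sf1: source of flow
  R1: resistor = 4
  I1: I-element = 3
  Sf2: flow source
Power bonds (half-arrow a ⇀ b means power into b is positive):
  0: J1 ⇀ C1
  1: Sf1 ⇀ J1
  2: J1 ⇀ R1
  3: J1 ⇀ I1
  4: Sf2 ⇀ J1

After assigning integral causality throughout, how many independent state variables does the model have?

β1 stroke→Sf1  (source Sf1 imposes f)
β4 stroke→Sf2  (Sf2 (Sf) sets flow on bond)
β0 stroke→J1  (C1 integral (e out))
β2 stroke→R1  (common-e at J1 fixed by 0)
β3 stroke→I1  (0-jn J1 has e-setter on 0)

2  (C1, I1 all integral)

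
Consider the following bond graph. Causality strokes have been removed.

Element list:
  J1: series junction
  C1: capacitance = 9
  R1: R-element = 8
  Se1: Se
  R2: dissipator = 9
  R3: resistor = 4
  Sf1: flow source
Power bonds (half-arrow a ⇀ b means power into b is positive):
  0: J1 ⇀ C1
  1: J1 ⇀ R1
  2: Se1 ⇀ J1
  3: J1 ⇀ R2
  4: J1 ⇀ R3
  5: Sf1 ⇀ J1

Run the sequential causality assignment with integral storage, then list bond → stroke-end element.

b0 stroke→J1
b1 stroke→J1
b2 stroke→J1
b3 stroke→J1
b4 stroke→J1
b5 stroke→Sf1

bond 2 stroke at J1  (Se1 (Se) sets effort on bond)
bond 5 stroke at Sf1  (source Sf1 imposes f)
bond 0 stroke at J1  (J1: bond 5 brought flow, rest push out)
bond 1 stroke at J1  (1-jn J1 has f-setter on 5)
bond 3 stroke at J1  (common-f at J1 fixed by 5)
bond 4 stroke at J1  (common-f at J1 fixed by 5)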